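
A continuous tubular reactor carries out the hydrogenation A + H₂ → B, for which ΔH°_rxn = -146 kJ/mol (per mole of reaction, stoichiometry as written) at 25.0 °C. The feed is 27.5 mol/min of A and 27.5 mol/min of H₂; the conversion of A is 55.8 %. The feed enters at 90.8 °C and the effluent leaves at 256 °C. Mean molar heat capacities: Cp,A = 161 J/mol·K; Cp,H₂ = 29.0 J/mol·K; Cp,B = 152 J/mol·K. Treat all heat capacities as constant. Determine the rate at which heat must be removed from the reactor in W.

Q_out = 25200 W

Extent of reaction ξ = 0.558 × 27.5 = 15.345 mol/min
Reaction term: ξ·ΔH°_rxn = 15.345 × -146 = -2240.4 kJ/min
Sensible, feed 90.8→25 °C: -343.81 kJ/min
Outlet flows (mol/min): A 12.155, H₂ 12.155, B 15.345
Sensible, products 25→256 °C: 1072.3 kJ/min
Q = ΔH = -1511.9 kJ/min = -25.198 kW
Heat removed = 25198 W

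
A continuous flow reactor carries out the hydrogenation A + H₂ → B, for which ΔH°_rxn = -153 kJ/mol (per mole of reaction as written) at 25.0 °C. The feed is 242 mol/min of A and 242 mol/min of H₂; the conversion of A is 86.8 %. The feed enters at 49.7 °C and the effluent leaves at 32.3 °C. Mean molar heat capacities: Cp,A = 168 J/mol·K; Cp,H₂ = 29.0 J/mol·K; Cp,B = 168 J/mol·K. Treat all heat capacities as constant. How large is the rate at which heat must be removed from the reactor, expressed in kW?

Extent of reaction ξ = 0.868 × 242 = 210.06 mol/min
Reaction term: ξ·ΔH°_rxn = 210.06 × -153 = -32139 kJ/min
Sensible, feed 49.7→25 °C: -1177.5 kJ/min
Outlet flows (mol/min): A 31.944, H₂ 31.944, B 210.06
Sensible, products 25→32.3 °C: 303.55 kJ/min
Q = ΔH = -33013 kJ/min = -550.21 kW
Heat removed = 550.21 kW

Q_out = 550 kW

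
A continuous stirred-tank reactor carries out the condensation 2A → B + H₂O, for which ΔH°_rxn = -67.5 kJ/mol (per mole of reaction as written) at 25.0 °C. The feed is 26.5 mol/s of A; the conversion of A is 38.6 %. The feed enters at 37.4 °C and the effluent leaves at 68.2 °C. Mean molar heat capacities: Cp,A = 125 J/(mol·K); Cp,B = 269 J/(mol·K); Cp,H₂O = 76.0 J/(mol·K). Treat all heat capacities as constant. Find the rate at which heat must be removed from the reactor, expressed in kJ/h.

Extent of reaction ξ = 0.386 × 26.5 / 2 = 5.1145 mol/s
Reaction term: ξ·ΔH°_rxn = 5.1145 × -67.5 = -345.23 kJ/s
Sensible, feed 37.4→25 °C: -41.075 kJ/s
Outlet flows (mol/s): A 16.271, B 5.1145, H₂O 5.1145
Sensible, products 25→68.2 °C: 164.09 kJ/s
Q = ΔH = -222.21 kJ/s = -222.21 kW
Heat removed = 799970 kJ/h

Q_out = 800000 kJ/h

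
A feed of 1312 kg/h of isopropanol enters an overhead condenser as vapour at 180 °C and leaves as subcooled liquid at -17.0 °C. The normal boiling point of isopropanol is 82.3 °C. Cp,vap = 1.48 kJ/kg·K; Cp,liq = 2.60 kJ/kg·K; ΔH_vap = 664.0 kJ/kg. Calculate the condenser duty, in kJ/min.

Q_c = 23300 kJ/min

vapour 180→82.3 °C: -144.6 kJ/kg
condensation at 82.3 °C: -664 kJ/kg
liquid 82.3→-17.0 °C: -258.18 kJ/kg
Δh = -144.6 + -664 + -258.18 = -1066.8 kJ/kg
Q = ṁ·Δh = 1312 kg/h × -1066.8 kJ/kg = -1.3996e+06 kJ/h
|Q| = 388.78 kW = 23327 kJ/min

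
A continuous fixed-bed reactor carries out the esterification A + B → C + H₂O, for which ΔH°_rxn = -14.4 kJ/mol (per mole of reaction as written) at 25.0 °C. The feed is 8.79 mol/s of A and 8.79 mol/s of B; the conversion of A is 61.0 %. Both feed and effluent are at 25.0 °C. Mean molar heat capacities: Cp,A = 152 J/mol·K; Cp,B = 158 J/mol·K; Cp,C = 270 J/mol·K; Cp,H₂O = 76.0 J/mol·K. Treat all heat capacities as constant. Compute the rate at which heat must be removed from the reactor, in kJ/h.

Q_out = 278000 kJ/h

Extent of reaction ξ = 0.610 × 8.79 = 5.3619 mol/s
Reaction term: ξ·ΔH°_rxn = 5.3619 × -14.4 = -77.211 kJ/s
Q = ΔH = -77.211 kJ/s = -77.211 kW
Heat removed = 277960 kJ/h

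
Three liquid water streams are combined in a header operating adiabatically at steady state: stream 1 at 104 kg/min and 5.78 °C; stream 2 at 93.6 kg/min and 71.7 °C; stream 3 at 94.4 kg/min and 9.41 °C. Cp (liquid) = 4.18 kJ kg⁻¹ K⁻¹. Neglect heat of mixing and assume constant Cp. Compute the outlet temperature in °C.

Adiabatic, steady state ⇒ Σ ṁᵢCp,ᵢ(T_out − Tᵢ) = 0
Σ ṁᵢCp,ᵢTᵢ = 104×4.18×5.78 + 93.6×4.18×71.7 + 94.4×4.18×9.41 = 34278
Σ ṁᵢCp,ᵢ = 104×4.18 + 93.6×4.18 + 94.4×4.18 = 1220.6
T_out = 34278 / 1220.6 = 28.084 °C

T_out = 28.1 °C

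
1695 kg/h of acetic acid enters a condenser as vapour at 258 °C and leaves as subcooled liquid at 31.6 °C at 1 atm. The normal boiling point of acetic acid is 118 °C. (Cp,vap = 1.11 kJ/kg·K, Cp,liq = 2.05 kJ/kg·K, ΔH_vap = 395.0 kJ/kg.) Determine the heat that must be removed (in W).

Q_c = 343000 W

vapour 258→118 °C: -155.4 kJ/kg
condensation at 118 °C: -395 kJ/kg
liquid 118→31.6 °C: -177.12 kJ/kg
Δh = -155.4 + -395 + -177.12 = -727.52 kJ/kg
Q = ṁ·Δh = 1695 kg/h × -727.52 kJ/kg = -1.2331e+06 kJ/h
|Q| = 342.54 kW = 342540 W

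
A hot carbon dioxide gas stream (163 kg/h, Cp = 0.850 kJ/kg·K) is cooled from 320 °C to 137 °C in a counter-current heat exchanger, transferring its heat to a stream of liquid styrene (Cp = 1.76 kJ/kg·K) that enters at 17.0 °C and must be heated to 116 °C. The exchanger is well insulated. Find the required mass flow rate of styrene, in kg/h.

ṁ_c = 146 kg/h

Heat released by hot stream: Q = 163 × 0.850 × (320 − 137) = 25355 kJ/h
Energy balance on cold side (adiabatic exchanger): Q = ṁ_c·Cp_c·(T_c,out − T_c,in)
ṁ_c = 25355 / [1.76 × (116 − 17.0)] = 145.52 kg/h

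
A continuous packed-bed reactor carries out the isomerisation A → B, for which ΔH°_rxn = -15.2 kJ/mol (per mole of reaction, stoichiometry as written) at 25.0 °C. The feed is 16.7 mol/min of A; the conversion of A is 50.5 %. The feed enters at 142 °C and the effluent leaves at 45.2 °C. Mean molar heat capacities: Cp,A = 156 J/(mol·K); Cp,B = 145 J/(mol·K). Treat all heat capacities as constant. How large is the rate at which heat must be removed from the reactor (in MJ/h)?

Q_out = 22.9 MJ/h

Extent of reaction ξ = 0.505 × 16.7 = 8.4335 mol/min
Reaction term: ξ·ΔH°_rxn = 8.4335 × -15.2 = -128.19 kJ/min
Sensible, feed 142→25 °C: -304.81 kJ/min
Outlet flows (mol/min): A 8.2665, B 8.4335
Sensible, products 25→45.2 °C: 50.751 kJ/min
Q = ΔH = -382.25 kJ/min = -6.3708 kW
Heat removed = 22.935 MJ/h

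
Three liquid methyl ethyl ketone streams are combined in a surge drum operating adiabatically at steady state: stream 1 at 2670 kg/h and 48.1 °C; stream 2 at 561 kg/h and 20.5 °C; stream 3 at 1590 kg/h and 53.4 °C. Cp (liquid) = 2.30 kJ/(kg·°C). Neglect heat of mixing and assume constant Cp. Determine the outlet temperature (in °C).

No heat crosses the boundary, so H_out = H_in.
T_out = Σ ṁᵢCp,ᵢTᵢ / Σ ṁᵢCp,ᵢ
      = 517120 / 11088 = 46.636 °C

T_out = 46.6 °C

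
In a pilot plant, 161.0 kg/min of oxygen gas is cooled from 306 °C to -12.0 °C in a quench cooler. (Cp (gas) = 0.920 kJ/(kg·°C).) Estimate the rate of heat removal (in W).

Q_c = 785000 W

Q = ṁ·Cp·ΔT = 161.0 × 0.920 × (-12.0 − 306) = -47102 kJ/min
Converting: 47102 / 60 s = 785.04 kW
Cooling duty = 785040 W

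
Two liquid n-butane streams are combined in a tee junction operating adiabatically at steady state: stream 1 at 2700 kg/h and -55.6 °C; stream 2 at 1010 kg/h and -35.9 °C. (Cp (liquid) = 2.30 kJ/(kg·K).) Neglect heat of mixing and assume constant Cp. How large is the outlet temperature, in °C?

Adiabatic, steady state ⇒ Σ ṁᵢCp,ᵢ(T_out − Tᵢ) = 0
T_out = Σ ṁᵢCp,ᵢTᵢ / Σ ṁᵢCp,ᵢ
      = -428670 / 8533 = -50.237 °C

T_out = -50.2 °C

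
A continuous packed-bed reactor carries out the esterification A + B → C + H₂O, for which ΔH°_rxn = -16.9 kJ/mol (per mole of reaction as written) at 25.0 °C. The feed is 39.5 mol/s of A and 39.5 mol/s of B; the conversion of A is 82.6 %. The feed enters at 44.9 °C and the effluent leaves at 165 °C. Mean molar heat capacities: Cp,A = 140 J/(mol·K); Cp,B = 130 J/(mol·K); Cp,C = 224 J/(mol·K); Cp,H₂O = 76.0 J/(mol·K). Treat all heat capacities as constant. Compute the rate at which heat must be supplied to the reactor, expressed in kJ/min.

Q_in = 52000 kJ/min

Extent of reaction ξ = 0.826 × 39.5 = 32.627 mol/s
Reaction term: ξ·ΔH°_rxn = 32.627 × -16.9 = -551.4 kJ/s
Sensible, feed 44.9→25 °C: -212.23 kJ/s
Outlet flows (mol/s): A 6.873, B 6.873, C 32.627, H₂O 32.627
Sensible, products 25→165 °C: 1630.1 kJ/s
Q = ΔH = 866.5 kJ/s = 866.5 kW
Heat supplied = 51990 kJ/min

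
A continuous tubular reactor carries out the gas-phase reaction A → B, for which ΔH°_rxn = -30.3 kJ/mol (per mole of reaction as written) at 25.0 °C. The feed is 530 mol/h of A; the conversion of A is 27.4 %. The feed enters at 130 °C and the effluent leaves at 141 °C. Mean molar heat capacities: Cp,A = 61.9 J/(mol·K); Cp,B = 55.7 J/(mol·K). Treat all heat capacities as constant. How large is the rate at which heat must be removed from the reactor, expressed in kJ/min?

Extent of reaction ξ = 0.274 × 530 = 145.22 mol/h
Reaction term: ξ·ΔH°_rxn = 145.22 × -30.3 = -4400.2 kJ/h
Sensible, feed 130→25 °C: -3444.7 kJ/h
Outlet flows (mol/h): A 384.78, B 145.22
Sensible, products 25→141 °C: 3701.2 kJ/h
Q = ΔH = -4143.7 kJ/h = -1.151 kW
Heat removed = 69.062 kJ/min

Q_out = 69.1 kJ/min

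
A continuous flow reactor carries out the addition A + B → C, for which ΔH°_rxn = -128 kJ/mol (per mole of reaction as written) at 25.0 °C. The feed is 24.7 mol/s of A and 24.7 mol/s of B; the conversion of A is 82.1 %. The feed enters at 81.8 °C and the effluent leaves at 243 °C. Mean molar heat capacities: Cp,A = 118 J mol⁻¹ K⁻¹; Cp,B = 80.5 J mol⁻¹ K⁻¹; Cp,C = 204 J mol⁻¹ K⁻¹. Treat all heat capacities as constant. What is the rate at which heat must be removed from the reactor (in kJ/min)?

Q_out = 107000 kJ/min

Extent of reaction ξ = 0.821 × 24.7 = 20.279 mol/s
Reaction term: ξ·ΔH°_rxn = 20.279 × -128 = -2595.7 kJ/s
Sensible, feed 81.8→25 °C: -278.49 kJ/s
Outlet flows (mol/s): A 4.4213, B 4.4213, C 20.279
Sensible, products 25→243 °C: 1093.2 kJ/s
Q = ΔH = -1781 kJ/s = -1781 kW
Heat removed = 106860 kJ/min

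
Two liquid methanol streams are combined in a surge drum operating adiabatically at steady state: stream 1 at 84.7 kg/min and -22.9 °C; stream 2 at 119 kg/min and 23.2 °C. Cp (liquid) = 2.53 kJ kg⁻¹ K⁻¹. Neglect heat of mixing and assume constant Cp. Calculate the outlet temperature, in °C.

T_out = 4.03 °C

Energy balance with Q = 0: Σ ṁᵢCp,ᵢ(T_out − Tᵢ) = 0
Σ ṁᵢCp,ᵢTᵢ = 84.7×2.53×-22.9 + 119×2.53×23.2 = 2077.6
Σ ṁᵢCp,ᵢ = 84.7×2.53 + 119×2.53 = 515.36
T_out = 2077.6 / 515.36 = 4.0313 °C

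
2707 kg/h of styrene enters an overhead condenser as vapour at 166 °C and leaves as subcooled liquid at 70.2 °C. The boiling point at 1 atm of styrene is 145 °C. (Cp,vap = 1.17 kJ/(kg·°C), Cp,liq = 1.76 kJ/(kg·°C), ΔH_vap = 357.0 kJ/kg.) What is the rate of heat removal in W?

vapour 166→145 °C: -24.57 kJ/kg
condensation at 145 °C: -357 kJ/kg
liquid 145→70.2 °C: -131.65 kJ/kg
Δh = -24.57 + -357 + -131.65 = -513.22 kJ/kg
Q = ṁ·Δh = 2707 kg/h × -513.22 kJ/kg = -1.3893e+06 kJ/h
|Q| = 385.91 kW = 385910 W

Q_c = 386000 W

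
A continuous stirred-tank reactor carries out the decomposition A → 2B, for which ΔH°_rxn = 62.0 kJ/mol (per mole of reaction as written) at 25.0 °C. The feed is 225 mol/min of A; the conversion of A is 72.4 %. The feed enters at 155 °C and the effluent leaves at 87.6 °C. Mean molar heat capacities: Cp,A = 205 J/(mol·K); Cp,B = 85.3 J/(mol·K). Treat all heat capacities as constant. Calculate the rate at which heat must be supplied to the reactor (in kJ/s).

Q_in = 111 kJ/s

Extent of reaction ξ = 0.724 × 225 = 162.9 mol/min
Reaction term: ξ·ΔH°_rxn = 162.9 × 62.0 = 10100 kJ/min
Sensible, feed 155→25 °C: -5996.2 kJ/min
Outlet flows (mol/min): A 62.1, B 325.8
Sensible, products 25→87.6 °C: 2536.6 kJ/min
Q = ΔH = 6640.2 kJ/min = 110.67 kW
Heat supplied = 110.67 kJ/s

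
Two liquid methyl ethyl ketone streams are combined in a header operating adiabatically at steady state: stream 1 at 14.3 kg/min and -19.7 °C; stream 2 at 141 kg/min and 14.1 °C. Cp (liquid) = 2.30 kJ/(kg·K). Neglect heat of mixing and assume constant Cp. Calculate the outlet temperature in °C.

T_out = 11.0 °C

Energy balance with Q = 0: Σ ṁᵢCp,ᵢ(T_out − Tᵢ) = 0
T_out = Σ ṁᵢCp,ᵢTᵢ / Σ ṁᵢCp,ᵢ
      = 3924.7 / 357.19 = 10.988 °C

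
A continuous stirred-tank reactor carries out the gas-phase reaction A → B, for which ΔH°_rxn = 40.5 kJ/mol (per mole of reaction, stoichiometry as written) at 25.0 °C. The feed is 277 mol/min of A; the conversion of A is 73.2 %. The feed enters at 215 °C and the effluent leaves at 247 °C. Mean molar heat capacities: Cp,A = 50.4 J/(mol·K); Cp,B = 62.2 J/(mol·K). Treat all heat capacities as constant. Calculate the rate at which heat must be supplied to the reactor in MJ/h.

Q_in = 551 MJ/h

Extent of reaction ξ = 0.732 × 277 = 202.76 mol/min
Reaction term: ξ·ΔH°_rxn = 202.76 × 40.5 = 8211.9 kJ/min
Sensible, feed 215→25 °C: -2652.6 kJ/min
Outlet flows (mol/min): A 74.236, B 202.76
Sensible, products 25→247 °C: 3630.5 kJ/min
Q = ΔH = 9189.8 kJ/min = 153.16 kW
Heat supplied = 551.39 MJ/h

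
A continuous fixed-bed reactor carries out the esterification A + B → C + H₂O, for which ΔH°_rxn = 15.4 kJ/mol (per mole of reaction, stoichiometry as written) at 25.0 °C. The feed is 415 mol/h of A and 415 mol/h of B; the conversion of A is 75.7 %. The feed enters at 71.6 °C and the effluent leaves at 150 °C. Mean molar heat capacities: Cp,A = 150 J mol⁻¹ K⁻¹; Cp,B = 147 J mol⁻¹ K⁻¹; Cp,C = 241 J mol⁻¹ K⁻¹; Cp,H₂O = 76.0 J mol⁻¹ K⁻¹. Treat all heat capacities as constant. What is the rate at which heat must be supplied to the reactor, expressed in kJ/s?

Extent of reaction ξ = 0.757 × 415 = 314.16 mol/h
Reaction term: ξ·ΔH°_rxn = 314.16 × 15.4 = 4838 kJ/h
Sensible, feed 71.6→25 °C: -5743.7 kJ/h
Outlet flows (mol/h): A 100.84, B 100.84, C 314.16, H₂O 314.16
Sensible, products 25→150 °C: 16192 kJ/h
Q = ΔH = 15287 kJ/h = 4.2463 kW
Heat supplied = 4.2463 kJ/s

Q_in = 4.25 kJ/s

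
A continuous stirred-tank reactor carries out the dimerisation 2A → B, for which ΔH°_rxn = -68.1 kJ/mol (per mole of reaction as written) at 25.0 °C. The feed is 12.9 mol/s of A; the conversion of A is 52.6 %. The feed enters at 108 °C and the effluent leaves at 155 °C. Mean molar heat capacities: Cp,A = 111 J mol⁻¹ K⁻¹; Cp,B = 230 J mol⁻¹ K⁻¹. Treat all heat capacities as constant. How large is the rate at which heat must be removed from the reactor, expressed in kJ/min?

Q_out = 9610 kJ/min

Extent of reaction ξ = 0.526 × 12.9 / 2 = 3.3927 mol/s
Reaction term: ξ·ΔH°_rxn = 3.3927 × -68.1 = -231.04 kJ/s
Sensible, feed 108→25 °C: -118.85 kJ/s
Outlet flows (mol/s): A 6.1146, B 3.3927
Sensible, products 25→155 °C: 189.68 kJ/s
Q = ΔH = -160.22 kJ/s = -160.22 kW
Heat removed = 9612.9 kJ/min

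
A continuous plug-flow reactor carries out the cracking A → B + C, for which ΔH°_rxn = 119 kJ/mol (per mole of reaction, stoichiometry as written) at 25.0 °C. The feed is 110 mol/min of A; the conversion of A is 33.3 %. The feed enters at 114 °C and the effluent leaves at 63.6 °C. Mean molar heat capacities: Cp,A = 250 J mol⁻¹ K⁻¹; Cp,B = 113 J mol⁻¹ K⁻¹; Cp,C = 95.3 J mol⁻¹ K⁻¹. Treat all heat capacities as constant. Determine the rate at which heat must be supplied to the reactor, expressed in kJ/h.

Q_in = 175000 kJ/h

Extent of reaction ξ = 0.333 × 110 = 36.63 mol/min
Reaction term: ξ·ΔH°_rxn = 36.63 × 119 = 4359 kJ/min
Sensible, feed 114→25 °C: -2447.5 kJ/min
Outlet flows (mol/min): A 73.37, B 36.63, C 36.63
Sensible, products 25→63.6 °C: 1002.5 kJ/min
Q = ΔH = 2914 kJ/min = 48.567 kW
Heat supplied = 174840 kJ/h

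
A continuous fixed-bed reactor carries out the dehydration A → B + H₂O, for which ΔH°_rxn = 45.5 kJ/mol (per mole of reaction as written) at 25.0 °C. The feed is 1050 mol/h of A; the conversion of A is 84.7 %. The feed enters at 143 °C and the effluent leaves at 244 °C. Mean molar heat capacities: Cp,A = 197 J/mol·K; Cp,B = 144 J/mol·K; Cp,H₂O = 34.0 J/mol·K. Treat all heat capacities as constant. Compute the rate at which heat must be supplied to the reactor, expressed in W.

Extent of reaction ξ = 0.847 × 1050 = 889.35 mol/h
Reaction term: ξ·ΔH°_rxn = 889.35 × 45.5 = 40465 kJ/h
Sensible, feed 143→25 °C: -24408 kJ/h
Outlet flows (mol/h): A 160.65, B 889.35, H₂O 889.35
Sensible, products 25→244 °C: 41600 kJ/h
Q = ΔH = 57657 kJ/h = 16.016 kW
Heat supplied = 16016 W

Q_in = 16000 W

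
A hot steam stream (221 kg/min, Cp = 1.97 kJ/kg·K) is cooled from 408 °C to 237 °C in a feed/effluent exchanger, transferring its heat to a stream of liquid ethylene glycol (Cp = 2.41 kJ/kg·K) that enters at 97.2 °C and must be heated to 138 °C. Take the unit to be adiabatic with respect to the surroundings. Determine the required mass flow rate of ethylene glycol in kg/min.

ṁ_c = 757 kg/min

Heat released by hot stream: Q = 221 × 1.97 × (408 − 237) = 74448 kJ/min
Energy balance on cold side (adiabatic exchanger): Q = ṁ_c·Cp_c·(T_c,out − T_c,in)
ṁ_c = 74448 / [2.41 × (138 − 97.2)] = 757.14 kg/min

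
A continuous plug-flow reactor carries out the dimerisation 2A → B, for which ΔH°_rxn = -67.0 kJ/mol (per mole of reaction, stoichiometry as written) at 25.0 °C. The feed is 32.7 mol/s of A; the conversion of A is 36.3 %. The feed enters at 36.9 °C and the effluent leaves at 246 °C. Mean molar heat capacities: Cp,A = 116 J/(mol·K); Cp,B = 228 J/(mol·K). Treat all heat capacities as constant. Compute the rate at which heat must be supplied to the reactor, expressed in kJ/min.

Q_in = 23400 kJ/min

Extent of reaction ξ = 0.363 × 32.7 / 2 = 5.9351 mol/s
Reaction term: ξ·ΔH°_rxn = 5.9351 × -67.0 = -397.65 kJ/s
Sensible, feed 36.9→25 °C: -45.139 kJ/s
Outlet flows (mol/s): A 20.83, B 5.9351
Sensible, products 25→246 °C: 833.05 kJ/s
Q = ΔH = 390.26 kJ/s = 390.26 kW
Heat supplied = 23416 kJ/min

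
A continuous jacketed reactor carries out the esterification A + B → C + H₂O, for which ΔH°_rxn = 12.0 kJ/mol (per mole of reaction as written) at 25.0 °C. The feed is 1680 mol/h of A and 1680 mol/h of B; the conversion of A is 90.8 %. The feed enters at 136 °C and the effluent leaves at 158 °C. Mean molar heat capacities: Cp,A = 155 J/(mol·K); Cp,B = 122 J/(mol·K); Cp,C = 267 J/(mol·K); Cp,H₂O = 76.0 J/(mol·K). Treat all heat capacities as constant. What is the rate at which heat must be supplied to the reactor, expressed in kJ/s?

Extent of reaction ξ = 0.908 × 1680 = 1525.4 mol/h
Reaction term: ξ·ΔH°_rxn = 1525.4 × 12.0 = 18305 kJ/h
Sensible, feed 136→25 °C: -51655 kJ/h
Outlet flows (mol/h): A 154.56, B 154.56, C 1525.4, H₂O 1525.4
Sensible, products 25→158 °C: 75283 kJ/h
Q = ΔH = 41934 kJ/h = 11.648 kW
Heat supplied = 11.648 kJ/s

Q_in = 11.6 kJ/s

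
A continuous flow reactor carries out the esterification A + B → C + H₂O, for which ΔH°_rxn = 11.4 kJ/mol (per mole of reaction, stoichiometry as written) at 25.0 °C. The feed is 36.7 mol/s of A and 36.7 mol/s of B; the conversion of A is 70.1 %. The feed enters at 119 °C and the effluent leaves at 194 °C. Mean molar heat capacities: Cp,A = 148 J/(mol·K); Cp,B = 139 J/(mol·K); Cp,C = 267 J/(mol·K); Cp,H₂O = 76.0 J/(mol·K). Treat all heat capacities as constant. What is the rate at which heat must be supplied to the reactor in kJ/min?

Q_in = 79600 kJ/min

Extent of reaction ξ = 0.701 × 36.7 = 25.727 mol/s
Reaction term: ξ·ΔH°_rxn = 25.727 × 11.4 = 293.28 kJ/s
Sensible, feed 119→25 °C: -990.09 kJ/s
Outlet flows (mol/s): A 10.973, B 10.973, C 25.727, H₂O 25.727
Sensible, products 25→194 °C: 2023.5 kJ/s
Q = ΔH = 1326.7 kJ/s = 1326.7 kW
Heat supplied = 79604 kJ/min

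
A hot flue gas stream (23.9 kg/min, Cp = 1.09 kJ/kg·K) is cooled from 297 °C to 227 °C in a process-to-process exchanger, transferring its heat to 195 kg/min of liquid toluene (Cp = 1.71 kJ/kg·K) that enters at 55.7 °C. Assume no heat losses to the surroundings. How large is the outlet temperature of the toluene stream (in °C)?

Heat released by hot stream: Q = 23.9 × 1.09 × (297 − 227) = 1823.6 kJ/min
Energy balance on cold side (adiabatic exchanger): Q = ṁ_c·Cp_c·(T_c,out − T_c,in)
T_c,out = 55.7 + 1823.6/(195 × 1.71) = 61.169 °C

T_c,out = 61.2 °C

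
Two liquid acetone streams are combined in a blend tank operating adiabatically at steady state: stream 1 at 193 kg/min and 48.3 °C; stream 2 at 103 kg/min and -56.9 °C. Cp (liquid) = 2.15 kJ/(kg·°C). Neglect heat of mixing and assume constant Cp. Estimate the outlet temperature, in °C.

T_out = 11.7 °C

No heat crosses the boundary, so H_out = H_in.
Σ ṁᵢCp,ᵢTᵢ = 193×2.15×48.3 + 103×2.15×-56.9 = 7441.6
Σ ṁᵢCp,ᵢ = 193×2.15 + 103×2.15 = 636.4
T_out = 7441.6 / 636.4 = 11.693 °C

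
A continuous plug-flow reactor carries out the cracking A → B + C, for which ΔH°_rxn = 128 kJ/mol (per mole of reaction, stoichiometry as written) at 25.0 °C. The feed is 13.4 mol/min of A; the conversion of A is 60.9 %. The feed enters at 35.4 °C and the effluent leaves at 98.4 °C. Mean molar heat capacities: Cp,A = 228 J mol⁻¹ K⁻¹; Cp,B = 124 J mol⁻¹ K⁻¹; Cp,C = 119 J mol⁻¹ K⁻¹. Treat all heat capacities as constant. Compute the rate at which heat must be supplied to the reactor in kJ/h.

Extent of reaction ξ = 0.609 × 13.4 = 8.1606 mol/min
Reaction term: ξ·ΔH°_rxn = 8.1606 × 128 = 1044.6 kJ/min
Sensible, feed 35.4→25 °C: -31.774 kJ/min
Outlet flows (mol/min): A 5.2394, B 8.1606, C 8.1606
Sensible, products 25→98.4 °C: 233.24 kJ/min
Q = ΔH = 1246 kJ/min = 20.767 kW
Heat supplied = 74761 kJ/h

Q_in = 74800 kJ/h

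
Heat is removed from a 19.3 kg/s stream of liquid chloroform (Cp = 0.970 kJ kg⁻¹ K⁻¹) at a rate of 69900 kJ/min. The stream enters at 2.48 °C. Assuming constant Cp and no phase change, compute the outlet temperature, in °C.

T_out = -59.7 °C

Q = 69900 kJ/min = 1165 kJ/s
ΔT = Q/(ṁ·Cp) = 1165/(19.3×0.970) = 62.23 K
T_out = 2.48 − 62.23 = -59.75 °C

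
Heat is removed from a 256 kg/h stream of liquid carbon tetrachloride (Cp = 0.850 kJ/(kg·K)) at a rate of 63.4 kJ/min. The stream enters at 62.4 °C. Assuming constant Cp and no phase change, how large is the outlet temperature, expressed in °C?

Q = 63.4 kJ/min = 3804 kJ/h
ΔT = Q/(ṁ·Cp) = 3804/(256×0.850) = 17.482 K
T_out = 62.4 − 17.482 = 44.918 °C

T_out = 44.9 °C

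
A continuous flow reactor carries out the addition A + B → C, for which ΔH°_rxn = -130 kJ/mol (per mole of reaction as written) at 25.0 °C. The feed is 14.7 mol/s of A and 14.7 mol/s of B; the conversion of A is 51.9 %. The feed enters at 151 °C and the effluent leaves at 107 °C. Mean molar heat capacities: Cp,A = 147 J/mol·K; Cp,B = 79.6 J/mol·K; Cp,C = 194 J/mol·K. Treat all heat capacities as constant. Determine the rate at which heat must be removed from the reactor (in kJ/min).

Q_out = 69500 kJ/min

Extent of reaction ξ = 0.519 × 14.7 = 7.6293 mol/s
Reaction term: ξ·ΔH°_rxn = 7.6293 × -130 = -991.81 kJ/s
Sensible, feed 151→25 °C: -419.71 kJ/s
Outlet flows (mol/s): A 7.0707, B 7.0707, C 7.6293
Sensible, products 25→107 °C: 252.75 kJ/s
Q = ΔH = -1158.8 kJ/s = -1158.8 kW
Heat removed = 69526 kJ/min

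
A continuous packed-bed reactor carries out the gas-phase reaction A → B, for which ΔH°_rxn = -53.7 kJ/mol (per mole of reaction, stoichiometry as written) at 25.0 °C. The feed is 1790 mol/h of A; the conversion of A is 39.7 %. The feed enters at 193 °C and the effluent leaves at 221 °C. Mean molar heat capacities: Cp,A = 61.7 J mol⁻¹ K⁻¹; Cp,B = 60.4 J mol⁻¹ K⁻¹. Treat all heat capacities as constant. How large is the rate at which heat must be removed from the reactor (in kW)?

Extent of reaction ξ = 0.397 × 1790 = 710.63 mol/h
Reaction term: ξ·ΔH°_rxn = 710.63 × -53.7 = -38161 kJ/h
Sensible, feed 193→25 °C: -18554 kJ/h
Outlet flows (mol/h): A 1079.4, B 710.63
Sensible, products 25→221 °C: 21466 kJ/h
Q = ΔH = -35249 kJ/h = -9.7915 kW
Heat removed = 9.7915 kW

Q_out = 9.79 kW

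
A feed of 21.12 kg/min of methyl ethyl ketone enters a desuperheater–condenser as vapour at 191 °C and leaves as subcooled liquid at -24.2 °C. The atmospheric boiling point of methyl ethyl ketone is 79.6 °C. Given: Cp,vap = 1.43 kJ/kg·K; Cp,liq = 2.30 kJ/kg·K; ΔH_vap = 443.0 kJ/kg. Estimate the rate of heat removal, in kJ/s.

vapour 191→79.6 °C: -159.3 kJ/kg
condensation at 79.6 °C: -443 kJ/kg
liquid 79.6→-24.2 °C: -238.74 kJ/kg
Δh = -159.3 + -443 + -238.74 = -841.04 kJ/kg
Q = ṁ·Δh = 21.12 kg/min × -841.04 kJ/kg = -17763 kJ/min
|Q| = 296.05 kW

Q_c = 296 kJ/s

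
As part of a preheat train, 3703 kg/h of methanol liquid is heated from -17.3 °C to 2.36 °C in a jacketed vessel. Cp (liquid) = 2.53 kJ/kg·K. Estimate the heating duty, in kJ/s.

Q = 51.2 kJ/s

Q = ṁ·Cp·ΔT = 3703 × 2.53 × (2.36 − -17.3) = 184190 kJ/h
Converting: 184190 / 3600 s = 51.163 kW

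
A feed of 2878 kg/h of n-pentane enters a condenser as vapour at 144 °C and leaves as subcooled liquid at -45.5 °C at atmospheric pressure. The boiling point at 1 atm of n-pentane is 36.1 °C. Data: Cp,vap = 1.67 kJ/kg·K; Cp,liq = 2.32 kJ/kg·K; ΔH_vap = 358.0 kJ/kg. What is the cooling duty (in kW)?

vapour 144→36.1 °C: -180.19 kJ/kg
condensation at 36.1 °C: -358 kJ/kg
liquid 36.1→-45.5 °C: -189.31 kJ/kg
Δh = -180.19 + -358 + -189.31 = -727.5 kJ/kg
Q = ṁ·Δh = 2878 kg/h × -727.5 kJ/kg = -2.0938e+06 kJ/h
|Q| = 581.6 kW

Q_c = 582 kW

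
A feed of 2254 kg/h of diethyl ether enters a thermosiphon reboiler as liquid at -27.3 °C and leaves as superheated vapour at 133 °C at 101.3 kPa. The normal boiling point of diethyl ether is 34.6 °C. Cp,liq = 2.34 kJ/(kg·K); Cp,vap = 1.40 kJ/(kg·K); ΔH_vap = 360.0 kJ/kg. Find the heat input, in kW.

Q = 402 kW

liquid -27.3→34.6 °C: 144.85 kJ/kg
vaporisation at 34.6 °C: 360 kJ/kg
vapour 34.6→133 °C: 137.76 kJ/kg
Δh = 144.85 + 360 + 137.76 = 642.61 kJ/kg
Q = ṁ·Δh = 2254 kg/h × 642.61 kJ/kg = 1.4484e+06 kJ/h
|Q| = 402.34 kW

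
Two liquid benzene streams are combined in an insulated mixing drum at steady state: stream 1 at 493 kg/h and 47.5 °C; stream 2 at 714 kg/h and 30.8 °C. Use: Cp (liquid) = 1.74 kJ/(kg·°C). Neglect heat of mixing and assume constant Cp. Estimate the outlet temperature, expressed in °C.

T_out = 37.6 °C

Energy balance with Q = 0: Σ ṁᵢCp,ᵢ(T_out − Tᵢ) = 0
Σ ṁᵢCp,ᵢTᵢ = 493×1.74×47.5 + 714×1.74×30.8 = 79011
Σ ṁᵢCp,ᵢ = 493×1.74 + 714×1.74 = 2100.2
T_out = 79011 / 2100.2 = 37.621 °C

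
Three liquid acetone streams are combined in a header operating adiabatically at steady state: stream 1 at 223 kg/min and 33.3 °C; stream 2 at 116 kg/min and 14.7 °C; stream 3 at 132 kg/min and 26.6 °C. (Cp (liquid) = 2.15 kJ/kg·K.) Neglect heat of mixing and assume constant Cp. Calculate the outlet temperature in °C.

No heat crosses the boundary, so H_out = H_in.
T_out = Σ ṁᵢCp,ᵢTᵢ / Σ ṁᵢCp,ᵢ
      = 27181 / 1012.6 = 26.841 °C

T_out = 26.8 °C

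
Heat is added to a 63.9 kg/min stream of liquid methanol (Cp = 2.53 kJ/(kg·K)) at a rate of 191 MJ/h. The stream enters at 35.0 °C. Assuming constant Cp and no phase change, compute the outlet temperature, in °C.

Q = 191 MJ/h = 3183.3 kJ/min
ΔT = Q/(ṁ·Cp) = 3183.3/(63.9×2.53) = 19.691 K
T_out = 35.0 + 19.691 = 54.691 °C

T_out = 54.7 °C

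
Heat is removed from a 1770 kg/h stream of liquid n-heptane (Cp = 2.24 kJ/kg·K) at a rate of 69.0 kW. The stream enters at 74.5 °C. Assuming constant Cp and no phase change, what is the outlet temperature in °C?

T_out = 11.8 °C

Q = 69.0 kW = 248400 kJ/h
ΔT = Q/(ṁ·Cp) = 248400/(1770×2.24) = 62.651 K
T_out = 74.5 − 62.651 = 11.849 °C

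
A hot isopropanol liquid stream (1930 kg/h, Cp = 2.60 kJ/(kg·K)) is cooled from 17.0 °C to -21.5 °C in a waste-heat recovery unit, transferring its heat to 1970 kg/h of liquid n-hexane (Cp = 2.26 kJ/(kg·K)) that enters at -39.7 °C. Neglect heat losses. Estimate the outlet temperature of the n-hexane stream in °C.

T_c,out = 3.69 °C

Heat released by hot stream: Q = 1930 × 2.60 × (17.0 − -21.5) = 193190 kJ/h
Energy balance on cold side (adiabatic exchanger): Q = ṁ_c·Cp_c·(T_c,out − T_c,in)
T_c,out = -39.7 + 193190/(1970 × 2.26) = 3.6927 °C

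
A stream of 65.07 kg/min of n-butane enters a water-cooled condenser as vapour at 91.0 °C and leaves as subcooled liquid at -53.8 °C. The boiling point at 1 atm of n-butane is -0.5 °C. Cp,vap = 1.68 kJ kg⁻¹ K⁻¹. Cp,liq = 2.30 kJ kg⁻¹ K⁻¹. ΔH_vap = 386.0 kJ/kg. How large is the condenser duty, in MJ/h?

vapour 91.0→-0.5 °C: -153.72 kJ/kg
condensation at -0.5 °C: -386 kJ/kg
liquid -0.5→-53.8 °C: -122.59 kJ/kg
Δh = -153.72 + -386 + -122.59 = -662.31 kJ/kg
Q = ṁ·Δh = 65.07 kg/min × -662.31 kJ/kg = -43097 kJ/min
|Q| = 718.28 kW = 2585.8 MJ/h

Q_c = 2590 MJ/h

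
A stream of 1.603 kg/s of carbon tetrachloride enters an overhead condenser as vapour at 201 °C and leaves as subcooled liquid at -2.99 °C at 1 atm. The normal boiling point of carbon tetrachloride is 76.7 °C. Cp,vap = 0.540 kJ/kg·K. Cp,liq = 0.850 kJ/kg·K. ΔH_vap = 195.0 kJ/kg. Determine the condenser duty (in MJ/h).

Q_c = 1900 MJ/h

vapour 201→76.7 °C: -67.122 kJ/kg
condensation at 76.7 °C: -195 kJ/kg
liquid 76.7→-2.99 °C: -67.736 kJ/kg
Δh = -67.122 + -195 + -67.736 = -329.86 kJ/kg
Q = ṁ·Δh = 1.603 kg/s × -329.86 kJ/kg = -528.76 kJ/s
|Q| = 528.76 kW = 1903.5 MJ/h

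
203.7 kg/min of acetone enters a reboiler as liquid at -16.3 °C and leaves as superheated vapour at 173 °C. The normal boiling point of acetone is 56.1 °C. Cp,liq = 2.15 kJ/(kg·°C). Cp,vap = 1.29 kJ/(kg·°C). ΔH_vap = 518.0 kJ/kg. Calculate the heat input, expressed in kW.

Q = 2800 kW

liquid -16.3→56.1 °C: 155.66 kJ/kg
vaporisation at 56.1 °C: 518 kJ/kg
vapour 56.1→173 °C: 150.8 kJ/kg
Δh = 155.66 + 518 + 150.8 = 824.46 kJ/kg
Q = ṁ·Δh = 203.7 kg/min × 824.46 kJ/kg = 167940 kJ/min
|Q| = 2799 kW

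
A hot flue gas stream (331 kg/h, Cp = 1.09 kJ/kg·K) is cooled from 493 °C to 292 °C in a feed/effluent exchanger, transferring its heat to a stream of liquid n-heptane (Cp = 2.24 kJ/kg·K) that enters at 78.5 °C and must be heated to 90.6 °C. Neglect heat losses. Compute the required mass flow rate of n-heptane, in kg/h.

Heat released by hot stream: Q = 331 × 1.09 × (493 − 292) = 72519 kJ/h
Energy balance on cold side (adiabatic exchanger): Q = ṁ_c·Cp_c·(T_c,out − T_c,in)
ṁ_c = 72519 / [2.24 × (90.6 − 78.5)] = 2675.6 kg/h

ṁ_c = 2680 kg/h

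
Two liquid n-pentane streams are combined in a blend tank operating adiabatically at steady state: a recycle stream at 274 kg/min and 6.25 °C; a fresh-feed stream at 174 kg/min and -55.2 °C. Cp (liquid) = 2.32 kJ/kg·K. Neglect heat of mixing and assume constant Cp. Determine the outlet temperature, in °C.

T_out = -17.6 °C

Adiabatic, steady state ⇒ Σ ṁᵢCp,ᵢ(T_out − Tᵢ) = 0
Σ ṁᵢCp,ᵢTᵢ = 274×2.32×6.25 + 174×2.32×-55.2 = -18310
Σ ṁᵢCp,ᵢ = 274×2.32 + 174×2.32 = 1039.4
T_out = -18310 / 1039.4 = -17.617 °C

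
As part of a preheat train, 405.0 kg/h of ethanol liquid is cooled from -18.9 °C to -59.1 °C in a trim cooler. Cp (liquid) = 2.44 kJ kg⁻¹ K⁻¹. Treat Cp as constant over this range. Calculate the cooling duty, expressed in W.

Q_c = 11000 W

Q = ṁ·Cp·ΔT = 405.0 × 2.44 × (-59.1 − -18.9) = -39726 kJ/h
Converting: 39726 / 3600 s = 11.035 kW
Cooling duty = 11035 W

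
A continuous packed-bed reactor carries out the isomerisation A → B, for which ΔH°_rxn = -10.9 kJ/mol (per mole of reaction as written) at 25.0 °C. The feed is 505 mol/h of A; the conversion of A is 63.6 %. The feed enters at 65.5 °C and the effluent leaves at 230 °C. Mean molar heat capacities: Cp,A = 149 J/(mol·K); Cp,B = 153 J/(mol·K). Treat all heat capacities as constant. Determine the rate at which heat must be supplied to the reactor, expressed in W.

Extent of reaction ξ = 0.636 × 505 = 321.18 mol/h
Reaction term: ξ·ΔH°_rxn = 321.18 × -10.9 = -3500.9 kJ/h
Sensible, feed 65.5→25 °C: -3047.4 kJ/h
Outlet flows (mol/h): A 183.82, B 321.18
Sensible, products 25→230 °C: 15689 kJ/h
Q = ΔH = 9140.3 kJ/h = 2.539 kW
Heat supplied = 2539 W

Q_in = 2540 W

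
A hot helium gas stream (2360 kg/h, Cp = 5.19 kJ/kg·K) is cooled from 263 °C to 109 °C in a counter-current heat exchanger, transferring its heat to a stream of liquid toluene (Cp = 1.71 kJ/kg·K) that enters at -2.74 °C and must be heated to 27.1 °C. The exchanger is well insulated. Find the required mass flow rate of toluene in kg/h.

Heat released by hot stream: Q = 2360 × 5.19 × (263 − 109) = 1.8863e+06 kJ/h
Energy balance on cold side (adiabatic exchanger): Q = ṁ_c·Cp_c·(T_c,out − T_c,in)
ṁ_c = 1.8863e+06 / [1.71 × (27.1 − -2.74)] = 36966 kg/h

ṁ_c = 37000 kg/h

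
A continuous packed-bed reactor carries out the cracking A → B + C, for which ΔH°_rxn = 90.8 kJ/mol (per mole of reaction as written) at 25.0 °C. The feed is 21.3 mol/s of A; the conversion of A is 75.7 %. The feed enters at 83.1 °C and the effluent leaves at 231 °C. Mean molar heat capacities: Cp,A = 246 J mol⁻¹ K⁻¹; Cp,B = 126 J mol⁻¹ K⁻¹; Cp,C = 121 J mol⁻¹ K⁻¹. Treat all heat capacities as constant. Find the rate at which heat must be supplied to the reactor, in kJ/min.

Q_in = 135000 kJ/min

Extent of reaction ξ = 0.757 × 21.3 = 16.124 mol/s
Reaction term: ξ·ΔH°_rxn = 16.124 × 90.8 = 1464.1 kJ/s
Sensible, feed 83.1→25 °C: -304.43 kJ/s
Outlet flows (mol/s): A 5.1759, B 16.124, C 16.124
Sensible, products 25→231 °C: 1082.7 kJ/s
Q = ΔH = 2242.4 kJ/s = 2242.4 kW
Heat supplied = 134540 kJ/min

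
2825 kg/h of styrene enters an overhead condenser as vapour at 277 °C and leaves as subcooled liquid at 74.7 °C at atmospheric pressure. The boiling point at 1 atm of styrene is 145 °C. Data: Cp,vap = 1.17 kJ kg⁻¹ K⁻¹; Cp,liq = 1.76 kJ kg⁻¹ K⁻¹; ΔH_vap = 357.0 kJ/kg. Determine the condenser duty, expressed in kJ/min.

Q_c = 29900 kJ/min

vapour 277→145 °C: -154.44 kJ/kg
condensation at 145 °C: -357 kJ/kg
liquid 145→74.7 °C: -123.73 kJ/kg
Δh = -154.44 + -357 + -123.73 = -635.17 kJ/kg
Q = ṁ·Δh = 2825 kg/h × -635.17 kJ/kg = -1.7943e+06 kJ/h
|Q| = 498.43 kW = 29906 kJ/min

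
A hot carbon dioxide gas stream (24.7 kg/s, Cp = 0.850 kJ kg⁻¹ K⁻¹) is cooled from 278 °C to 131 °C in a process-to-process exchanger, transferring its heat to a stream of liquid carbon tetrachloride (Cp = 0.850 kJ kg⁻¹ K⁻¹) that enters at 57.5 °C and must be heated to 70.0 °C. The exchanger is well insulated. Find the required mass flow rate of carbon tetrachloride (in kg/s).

Heat released by hot stream: Q = 24.7 × 0.850 × (278 − 131) = 3086.3 kJ/s
Energy balance on cold side (adiabatic exchanger): Q = ṁ_c·Cp_c·(T_c,out − T_c,in)
ṁ_c = 3086.3 / [0.850 × (70.0 − 57.5)] = 290.47 kg/s

ṁ_c = 290 kg/s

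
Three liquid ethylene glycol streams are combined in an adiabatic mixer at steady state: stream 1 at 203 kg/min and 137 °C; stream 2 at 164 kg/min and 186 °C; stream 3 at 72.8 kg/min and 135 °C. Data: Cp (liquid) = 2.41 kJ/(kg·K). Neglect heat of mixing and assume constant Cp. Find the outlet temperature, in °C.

T_out = 155 °C

Energy balance with Q = 0: Σ ṁᵢCp,ᵢ(T_out − Tᵢ) = 0
T_out = Σ ṁᵢCp,ᵢTᵢ / Σ ṁᵢCp,ᵢ
      = 164220 / 1059.9 = 154.94 °C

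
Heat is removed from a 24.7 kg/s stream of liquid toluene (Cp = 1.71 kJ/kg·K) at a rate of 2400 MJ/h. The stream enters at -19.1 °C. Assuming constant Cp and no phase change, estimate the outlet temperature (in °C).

Q = 2400 MJ/h = 666.67 kJ/s
ΔT = Q/(ṁ·Cp) = 666.67/(24.7×1.71) = 15.784 K
T_out = -19.1 − 15.784 = -34.884 °C

T_out = -34.9 °C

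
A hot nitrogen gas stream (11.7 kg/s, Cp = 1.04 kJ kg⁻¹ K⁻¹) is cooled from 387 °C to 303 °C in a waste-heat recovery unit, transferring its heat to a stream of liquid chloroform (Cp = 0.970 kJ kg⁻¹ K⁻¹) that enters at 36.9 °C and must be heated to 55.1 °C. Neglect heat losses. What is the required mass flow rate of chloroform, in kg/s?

Heat released by hot stream: Q = 11.7 × 1.04 × (387 − 303) = 1022.1 kJ/s
Energy balance on cold side (adiabatic exchanger): Q = ṁ_c·Cp_c·(T_c,out − T_c,in)
ṁ_c = 1022.1 / [0.970 × (55.1 − 36.9)] = 57.897 kg/s

ṁ_c = 57.9 kg/s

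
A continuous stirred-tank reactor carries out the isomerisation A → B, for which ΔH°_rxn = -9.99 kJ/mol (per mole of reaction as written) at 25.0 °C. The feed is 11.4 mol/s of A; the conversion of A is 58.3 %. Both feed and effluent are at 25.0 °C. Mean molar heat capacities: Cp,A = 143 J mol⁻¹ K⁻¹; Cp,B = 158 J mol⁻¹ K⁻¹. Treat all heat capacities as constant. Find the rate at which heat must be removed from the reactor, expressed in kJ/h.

Q_out = 239000 kJ/h

Extent of reaction ξ = 0.583 × 11.4 = 6.6462 mol/s
Reaction term: ξ·ΔH°_rxn = 6.6462 × -9.99 = -66.396 kJ/s
Q = ΔH = -66.396 kJ/s = -66.396 kW
Heat removed = 239020 kJ/h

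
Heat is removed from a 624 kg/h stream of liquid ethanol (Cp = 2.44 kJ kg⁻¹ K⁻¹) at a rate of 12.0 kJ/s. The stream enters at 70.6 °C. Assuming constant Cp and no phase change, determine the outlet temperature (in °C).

T_out = 42.2 °C

Q = 12.0 kJ/s = 43200 kJ/h
ΔT = Q/(ṁ·Cp) = 43200/(624×2.44) = 28.373 K
T_out = 70.6 − 28.373 = 42.227 °C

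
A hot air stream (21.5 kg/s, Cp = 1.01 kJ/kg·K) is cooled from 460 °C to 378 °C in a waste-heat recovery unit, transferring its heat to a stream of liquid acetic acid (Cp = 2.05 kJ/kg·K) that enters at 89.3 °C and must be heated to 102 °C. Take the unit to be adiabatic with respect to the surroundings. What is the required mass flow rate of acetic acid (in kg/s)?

ṁ_c = 68.4 kg/s

Heat released by hot stream: Q = 21.5 × 1.01 × (460 − 378) = 1780.6 kJ/s
Energy balance on cold side (adiabatic exchanger): Q = ṁ_c·Cp_c·(T_c,out − T_c,in)
ṁ_c = 1780.6 / [2.05 × (102 − 89.3)] = 68.394 kg/s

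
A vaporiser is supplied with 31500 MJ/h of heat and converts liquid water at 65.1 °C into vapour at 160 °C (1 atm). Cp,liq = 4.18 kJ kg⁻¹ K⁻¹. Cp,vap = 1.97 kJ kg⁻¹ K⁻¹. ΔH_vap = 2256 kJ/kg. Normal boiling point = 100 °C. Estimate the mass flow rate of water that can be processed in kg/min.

ṁ = 208 kg/min

Δh = 4.18×(100−65.1) + 2256 + 1.97×(160−100) = 2520.1 kJ/kg
Q = 31500 MJ/h = 8750 kJ/s = 525000 kJ/min
ṁ = Q/Δh = 525000 / 2520.1 = 208.33 kg/min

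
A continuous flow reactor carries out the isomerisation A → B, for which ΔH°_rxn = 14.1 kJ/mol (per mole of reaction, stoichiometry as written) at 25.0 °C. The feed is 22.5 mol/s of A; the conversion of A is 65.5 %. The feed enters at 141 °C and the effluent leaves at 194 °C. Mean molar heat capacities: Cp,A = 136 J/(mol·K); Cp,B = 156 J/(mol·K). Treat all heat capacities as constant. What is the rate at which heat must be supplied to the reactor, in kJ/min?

Q_in = 25200 kJ/min

Extent of reaction ξ = 0.655 × 22.5 = 14.738 mol/s
Reaction term: ξ·ΔH°_rxn = 14.738 × 14.1 = 207.8 kJ/s
Sensible, feed 141→25 °C: -354.96 kJ/s
Outlet flows (mol/s): A 7.7625, B 14.738
Sensible, products 25→194 °C: 566.95 kJ/s
Q = ΔH = 419.79 kJ/s = 419.79 kW
Heat supplied = 25187 kJ/min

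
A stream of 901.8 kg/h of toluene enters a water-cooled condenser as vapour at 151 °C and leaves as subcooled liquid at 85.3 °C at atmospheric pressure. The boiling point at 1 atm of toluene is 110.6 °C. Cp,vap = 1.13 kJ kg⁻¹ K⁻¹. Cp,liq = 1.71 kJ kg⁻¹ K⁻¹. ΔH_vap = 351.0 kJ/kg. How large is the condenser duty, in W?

Q_c = 110000 W

vapour 151→110.6 °C: -45.652 kJ/kg
condensation at 110.6 °C: -351 kJ/kg
liquid 110.6→85.3 °C: -43.263 kJ/kg
Δh = -45.652 + -351 + -43.263 = -439.91 kJ/kg
Q = ṁ·Δh = 901.8 kg/h × -439.91 kJ/kg = -396720 kJ/h
|Q| = 110.2 kW = 110200 W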